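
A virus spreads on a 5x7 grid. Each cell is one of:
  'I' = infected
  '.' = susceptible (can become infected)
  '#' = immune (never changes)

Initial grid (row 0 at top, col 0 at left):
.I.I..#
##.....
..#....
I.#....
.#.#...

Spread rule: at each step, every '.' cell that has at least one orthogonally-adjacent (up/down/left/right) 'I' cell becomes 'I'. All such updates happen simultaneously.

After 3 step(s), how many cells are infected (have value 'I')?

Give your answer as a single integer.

Answer: 18

Derivation:
Step 0 (initial): 3 infected
Step 1: +7 new -> 10 infected
Step 2: +5 new -> 15 infected
Step 3: +3 new -> 18 infected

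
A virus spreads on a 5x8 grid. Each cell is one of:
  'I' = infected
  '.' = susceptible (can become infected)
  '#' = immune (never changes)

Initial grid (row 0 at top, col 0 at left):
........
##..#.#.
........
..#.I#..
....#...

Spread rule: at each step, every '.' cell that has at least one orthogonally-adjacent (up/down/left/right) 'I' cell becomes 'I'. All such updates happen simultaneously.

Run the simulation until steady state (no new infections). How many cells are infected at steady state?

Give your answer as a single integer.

Answer: 33

Derivation:
Step 0 (initial): 1 infected
Step 1: +2 new -> 3 infected
Step 2: +3 new -> 6 infected
Step 3: +5 new -> 11 infected
Step 4: +7 new -> 18 infected
Step 5: +9 new -> 27 infected
Step 6: +5 new -> 32 infected
Step 7: +1 new -> 33 infected
Step 8: +0 new -> 33 infected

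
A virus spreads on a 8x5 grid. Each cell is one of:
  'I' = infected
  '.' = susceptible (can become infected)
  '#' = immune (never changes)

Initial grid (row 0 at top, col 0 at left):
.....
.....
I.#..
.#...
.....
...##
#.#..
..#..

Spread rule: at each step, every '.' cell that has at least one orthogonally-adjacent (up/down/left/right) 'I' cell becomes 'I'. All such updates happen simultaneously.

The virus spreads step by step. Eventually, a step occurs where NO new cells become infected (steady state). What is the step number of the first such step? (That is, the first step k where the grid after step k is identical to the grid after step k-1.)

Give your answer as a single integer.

Step 0 (initial): 1 infected
Step 1: +3 new -> 4 infected
Step 2: +3 new -> 7 infected
Step 3: +4 new -> 11 infected
Step 4: +4 new -> 15 infected
Step 5: +7 new -> 22 infected
Step 6: +5 new -> 27 infected
Step 7: +2 new -> 29 infected
Step 8: +0 new -> 29 infected

Answer: 8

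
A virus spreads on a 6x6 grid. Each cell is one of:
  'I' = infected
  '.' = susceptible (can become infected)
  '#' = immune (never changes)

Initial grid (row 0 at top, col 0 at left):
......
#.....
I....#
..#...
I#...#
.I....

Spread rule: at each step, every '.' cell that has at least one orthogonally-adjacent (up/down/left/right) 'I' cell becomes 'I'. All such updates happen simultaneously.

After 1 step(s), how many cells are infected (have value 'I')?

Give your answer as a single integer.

Answer: 7

Derivation:
Step 0 (initial): 3 infected
Step 1: +4 new -> 7 infected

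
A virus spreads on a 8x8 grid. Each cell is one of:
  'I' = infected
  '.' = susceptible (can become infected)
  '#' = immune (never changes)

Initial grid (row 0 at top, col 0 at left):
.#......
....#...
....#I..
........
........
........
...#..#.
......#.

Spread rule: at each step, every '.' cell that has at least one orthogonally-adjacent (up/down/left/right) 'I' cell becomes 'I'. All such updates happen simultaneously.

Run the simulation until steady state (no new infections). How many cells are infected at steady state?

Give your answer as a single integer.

Answer: 58

Derivation:
Step 0 (initial): 1 infected
Step 1: +3 new -> 4 infected
Step 2: +6 new -> 10 infected
Step 3: +8 new -> 18 infected
Step 4: +9 new -> 27 infected
Step 5: +9 new -> 36 infected
Step 6: +7 new -> 43 infected
Step 7: +7 new -> 50 infected
Step 8: +4 new -> 54 infected
Step 9: +3 new -> 57 infected
Step 10: +1 new -> 58 infected
Step 11: +0 new -> 58 infected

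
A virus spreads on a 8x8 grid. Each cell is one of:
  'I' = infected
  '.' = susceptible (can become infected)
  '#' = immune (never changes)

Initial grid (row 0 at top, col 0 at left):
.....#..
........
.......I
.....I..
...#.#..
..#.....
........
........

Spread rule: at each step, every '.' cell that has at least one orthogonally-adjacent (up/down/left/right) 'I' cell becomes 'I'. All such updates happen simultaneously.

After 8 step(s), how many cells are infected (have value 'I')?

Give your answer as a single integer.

Answer: 59

Derivation:
Step 0 (initial): 2 infected
Step 1: +6 new -> 8 infected
Step 2: +8 new -> 16 infected
Step 3: +7 new -> 23 infected
Step 4: +10 new -> 33 infected
Step 5: +10 new -> 43 infected
Step 6: +8 new -> 51 infected
Step 7: +5 new -> 56 infected
Step 8: +3 new -> 59 infected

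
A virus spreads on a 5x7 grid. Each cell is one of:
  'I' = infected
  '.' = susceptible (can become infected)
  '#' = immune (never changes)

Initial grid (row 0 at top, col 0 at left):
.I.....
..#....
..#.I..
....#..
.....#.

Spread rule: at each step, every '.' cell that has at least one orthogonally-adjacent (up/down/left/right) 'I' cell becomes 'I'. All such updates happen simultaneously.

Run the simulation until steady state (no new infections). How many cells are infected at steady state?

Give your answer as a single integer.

Step 0 (initial): 2 infected
Step 1: +6 new -> 8 infected
Step 2: +9 new -> 17 infected
Step 3: +7 new -> 24 infected
Step 4: +6 new -> 30 infected
Step 5: +1 new -> 31 infected
Step 6: +0 new -> 31 infected

Answer: 31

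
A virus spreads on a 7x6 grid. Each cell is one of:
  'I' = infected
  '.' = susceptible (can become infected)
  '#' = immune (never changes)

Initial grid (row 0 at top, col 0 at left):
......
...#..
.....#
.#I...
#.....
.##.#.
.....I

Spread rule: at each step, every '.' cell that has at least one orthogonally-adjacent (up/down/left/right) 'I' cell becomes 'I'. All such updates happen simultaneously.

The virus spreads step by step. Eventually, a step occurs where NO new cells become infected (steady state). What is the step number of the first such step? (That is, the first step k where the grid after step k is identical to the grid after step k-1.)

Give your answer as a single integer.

Step 0 (initial): 2 infected
Step 1: +5 new -> 7 infected
Step 2: +8 new -> 15 infected
Step 3: +8 new -> 23 infected
Step 4: +6 new -> 29 infected
Step 5: +4 new -> 33 infected
Step 6: +2 new -> 35 infected
Step 7: +0 new -> 35 infected

Answer: 7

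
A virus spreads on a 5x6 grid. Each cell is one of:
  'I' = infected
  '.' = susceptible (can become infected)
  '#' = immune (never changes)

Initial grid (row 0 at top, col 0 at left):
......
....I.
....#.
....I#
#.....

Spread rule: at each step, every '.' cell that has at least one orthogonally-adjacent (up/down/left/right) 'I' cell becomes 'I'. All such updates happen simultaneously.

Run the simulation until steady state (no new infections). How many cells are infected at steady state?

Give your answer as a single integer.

Answer: 27

Derivation:
Step 0 (initial): 2 infected
Step 1: +5 new -> 7 infected
Step 2: +8 new -> 15 infected
Step 3: +5 new -> 20 infected
Step 4: +5 new -> 25 infected
Step 5: +2 new -> 27 infected
Step 6: +0 new -> 27 infected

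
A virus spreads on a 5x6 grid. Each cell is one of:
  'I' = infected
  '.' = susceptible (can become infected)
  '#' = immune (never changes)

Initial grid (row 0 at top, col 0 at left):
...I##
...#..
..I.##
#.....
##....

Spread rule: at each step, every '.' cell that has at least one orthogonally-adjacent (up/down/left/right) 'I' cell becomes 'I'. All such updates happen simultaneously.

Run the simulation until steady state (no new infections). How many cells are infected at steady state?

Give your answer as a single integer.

Answer: 20

Derivation:
Step 0 (initial): 2 infected
Step 1: +5 new -> 7 infected
Step 2: +6 new -> 13 infected
Step 3: +4 new -> 17 infected
Step 4: +2 new -> 19 infected
Step 5: +1 new -> 20 infected
Step 6: +0 new -> 20 infected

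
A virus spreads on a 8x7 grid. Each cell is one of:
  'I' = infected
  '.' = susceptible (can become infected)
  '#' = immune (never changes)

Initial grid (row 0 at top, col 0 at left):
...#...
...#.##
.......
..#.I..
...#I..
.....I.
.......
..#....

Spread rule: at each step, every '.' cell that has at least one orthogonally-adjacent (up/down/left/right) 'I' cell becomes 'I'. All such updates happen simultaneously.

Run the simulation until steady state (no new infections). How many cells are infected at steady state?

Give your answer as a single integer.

Step 0 (initial): 3 infected
Step 1: +7 new -> 10 infected
Step 2: +9 new -> 19 infected
Step 3: +7 new -> 26 infected
Step 4: +7 new -> 33 infected
Step 5: +8 new -> 41 infected
Step 6: +6 new -> 47 infected
Step 7: +2 new -> 49 infected
Step 8: +0 new -> 49 infected

Answer: 49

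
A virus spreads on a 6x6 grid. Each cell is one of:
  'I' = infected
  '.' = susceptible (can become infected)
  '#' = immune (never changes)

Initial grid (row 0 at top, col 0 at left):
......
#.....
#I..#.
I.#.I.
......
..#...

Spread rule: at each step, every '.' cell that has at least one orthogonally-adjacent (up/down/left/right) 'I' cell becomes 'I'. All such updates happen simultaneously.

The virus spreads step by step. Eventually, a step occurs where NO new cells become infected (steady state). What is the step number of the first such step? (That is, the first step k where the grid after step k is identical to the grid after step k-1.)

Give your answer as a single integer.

Step 0 (initial): 3 infected
Step 1: +7 new -> 10 infected
Step 2: +9 new -> 19 infected
Step 3: +8 new -> 27 infected
Step 4: +3 new -> 30 infected
Step 5: +1 new -> 31 infected
Step 6: +0 new -> 31 infected

Answer: 6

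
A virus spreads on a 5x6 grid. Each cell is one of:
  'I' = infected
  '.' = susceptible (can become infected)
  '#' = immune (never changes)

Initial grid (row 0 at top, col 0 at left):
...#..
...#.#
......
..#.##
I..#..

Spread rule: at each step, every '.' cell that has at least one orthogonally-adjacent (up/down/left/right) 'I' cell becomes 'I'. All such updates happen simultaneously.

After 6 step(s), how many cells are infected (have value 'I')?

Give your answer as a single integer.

Answer: 17

Derivation:
Step 0 (initial): 1 infected
Step 1: +2 new -> 3 infected
Step 2: +3 new -> 6 infected
Step 3: +2 new -> 8 infected
Step 4: +3 new -> 11 infected
Step 5: +3 new -> 14 infected
Step 6: +3 new -> 17 infected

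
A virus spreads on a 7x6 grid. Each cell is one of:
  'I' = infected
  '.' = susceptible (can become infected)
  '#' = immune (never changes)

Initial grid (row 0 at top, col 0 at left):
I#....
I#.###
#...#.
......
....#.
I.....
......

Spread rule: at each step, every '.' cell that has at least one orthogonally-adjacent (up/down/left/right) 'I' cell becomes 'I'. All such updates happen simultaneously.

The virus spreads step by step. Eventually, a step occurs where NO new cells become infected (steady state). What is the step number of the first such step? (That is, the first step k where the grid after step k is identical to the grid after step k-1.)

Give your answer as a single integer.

Step 0 (initial): 3 infected
Step 1: +3 new -> 6 infected
Step 2: +4 new -> 10 infected
Step 3: +4 new -> 14 infected
Step 4: +5 new -> 19 infected
Step 5: +4 new -> 23 infected
Step 6: +5 new -> 28 infected
Step 7: +2 new -> 30 infected
Step 8: +2 new -> 32 infected
Step 9: +1 new -> 33 infected
Step 10: +1 new -> 34 infected
Step 11: +0 new -> 34 infected

Answer: 11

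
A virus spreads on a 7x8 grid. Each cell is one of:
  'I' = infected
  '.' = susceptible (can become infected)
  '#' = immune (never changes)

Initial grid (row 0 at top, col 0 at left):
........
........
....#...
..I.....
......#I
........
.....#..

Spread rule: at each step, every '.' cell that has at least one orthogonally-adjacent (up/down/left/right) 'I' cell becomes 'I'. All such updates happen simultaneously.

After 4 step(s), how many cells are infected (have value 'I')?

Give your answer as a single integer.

Answer: 46

Derivation:
Step 0 (initial): 2 infected
Step 1: +6 new -> 8 infected
Step 2: +12 new -> 20 infected
Step 3: +14 new -> 34 infected
Step 4: +12 new -> 46 infected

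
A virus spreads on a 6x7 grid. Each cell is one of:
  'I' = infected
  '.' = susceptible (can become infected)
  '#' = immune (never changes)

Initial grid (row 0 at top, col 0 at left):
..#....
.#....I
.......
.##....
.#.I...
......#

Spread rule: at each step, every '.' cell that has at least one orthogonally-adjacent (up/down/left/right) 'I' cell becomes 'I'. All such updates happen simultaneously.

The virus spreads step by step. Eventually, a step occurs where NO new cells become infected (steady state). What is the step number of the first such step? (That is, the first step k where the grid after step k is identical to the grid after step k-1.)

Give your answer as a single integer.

Step 0 (initial): 2 infected
Step 1: +7 new -> 9 infected
Step 2: +9 new -> 18 infected
Step 3: +8 new -> 26 infected
Step 4: +4 new -> 30 infected
Step 5: +2 new -> 32 infected
Step 6: +2 new -> 34 infected
Step 7: +1 new -> 35 infected
Step 8: +1 new -> 36 infected
Step 9: +0 new -> 36 infected

Answer: 9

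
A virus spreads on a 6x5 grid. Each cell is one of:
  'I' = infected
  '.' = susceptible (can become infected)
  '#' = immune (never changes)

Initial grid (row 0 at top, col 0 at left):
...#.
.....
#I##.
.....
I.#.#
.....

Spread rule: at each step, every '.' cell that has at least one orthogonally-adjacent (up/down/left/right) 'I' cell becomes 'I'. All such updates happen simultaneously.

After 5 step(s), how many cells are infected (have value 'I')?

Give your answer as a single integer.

Step 0 (initial): 2 infected
Step 1: +5 new -> 7 infected
Step 2: +5 new -> 12 infected
Step 3: +5 new -> 17 infected
Step 4: +4 new -> 21 infected
Step 5: +3 new -> 24 infected

Answer: 24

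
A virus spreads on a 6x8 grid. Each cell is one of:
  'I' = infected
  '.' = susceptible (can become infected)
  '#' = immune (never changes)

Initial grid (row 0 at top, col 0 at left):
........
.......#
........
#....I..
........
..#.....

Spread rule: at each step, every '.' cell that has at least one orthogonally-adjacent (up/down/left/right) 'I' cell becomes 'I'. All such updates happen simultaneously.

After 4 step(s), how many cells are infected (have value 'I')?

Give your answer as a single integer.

Step 0 (initial): 1 infected
Step 1: +4 new -> 5 infected
Step 2: +8 new -> 13 infected
Step 3: +10 new -> 23 infected
Step 4: +8 new -> 31 infected

Answer: 31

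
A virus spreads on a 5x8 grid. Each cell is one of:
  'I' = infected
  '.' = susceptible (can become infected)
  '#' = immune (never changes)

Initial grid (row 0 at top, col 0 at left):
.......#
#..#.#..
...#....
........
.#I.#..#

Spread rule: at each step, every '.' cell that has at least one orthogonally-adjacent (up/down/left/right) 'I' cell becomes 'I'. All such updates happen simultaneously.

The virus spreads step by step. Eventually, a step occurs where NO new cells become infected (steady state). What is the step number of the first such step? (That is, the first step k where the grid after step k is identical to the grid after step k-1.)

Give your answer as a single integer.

Answer: 9

Derivation:
Step 0 (initial): 1 infected
Step 1: +2 new -> 3 infected
Step 2: +3 new -> 6 infected
Step 3: +4 new -> 10 infected
Step 4: +6 new -> 16 infected
Step 5: +6 new -> 22 infected
Step 6: +5 new -> 27 infected
Step 7: +3 new -> 30 infected
Step 8: +2 new -> 32 infected
Step 9: +0 new -> 32 infected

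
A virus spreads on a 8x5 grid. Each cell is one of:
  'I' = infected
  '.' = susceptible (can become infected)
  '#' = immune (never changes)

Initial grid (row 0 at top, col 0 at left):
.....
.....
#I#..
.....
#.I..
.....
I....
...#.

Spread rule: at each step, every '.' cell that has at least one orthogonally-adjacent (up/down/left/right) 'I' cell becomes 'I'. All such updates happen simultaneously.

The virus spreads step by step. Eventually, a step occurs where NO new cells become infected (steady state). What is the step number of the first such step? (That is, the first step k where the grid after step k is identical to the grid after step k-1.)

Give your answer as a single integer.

Step 0 (initial): 3 infected
Step 1: +9 new -> 12 infected
Step 2: +10 new -> 22 infected
Step 3: +8 new -> 30 infected
Step 4: +4 new -> 34 infected
Step 5: +2 new -> 36 infected
Step 6: +0 new -> 36 infected

Answer: 6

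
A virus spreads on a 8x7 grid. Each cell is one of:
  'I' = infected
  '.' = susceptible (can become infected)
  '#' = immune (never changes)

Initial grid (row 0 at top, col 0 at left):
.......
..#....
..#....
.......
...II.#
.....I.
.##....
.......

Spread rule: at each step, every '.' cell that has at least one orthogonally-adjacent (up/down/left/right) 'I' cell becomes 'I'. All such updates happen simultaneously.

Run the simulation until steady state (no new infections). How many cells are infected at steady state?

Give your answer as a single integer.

Answer: 51

Derivation:
Step 0 (initial): 3 infected
Step 1: +8 new -> 11 infected
Step 2: +10 new -> 21 infected
Step 3: +10 new -> 31 infected
Step 4: +8 new -> 39 infected
Step 5: +7 new -> 46 infected
Step 6: +4 new -> 50 infected
Step 7: +1 new -> 51 infected
Step 8: +0 new -> 51 infected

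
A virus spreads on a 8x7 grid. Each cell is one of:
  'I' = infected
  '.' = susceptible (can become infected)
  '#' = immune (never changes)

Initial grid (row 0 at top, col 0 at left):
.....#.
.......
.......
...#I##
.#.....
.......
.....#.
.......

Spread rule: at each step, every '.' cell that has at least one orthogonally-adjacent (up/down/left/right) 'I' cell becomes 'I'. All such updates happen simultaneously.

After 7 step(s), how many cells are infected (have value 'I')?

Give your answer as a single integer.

Step 0 (initial): 1 infected
Step 1: +2 new -> 3 infected
Step 2: +6 new -> 9 infected
Step 3: +10 new -> 19 infected
Step 4: +9 new -> 28 infected
Step 5: +10 new -> 38 infected
Step 6: +7 new -> 45 infected
Step 7: +4 new -> 49 infected

Answer: 49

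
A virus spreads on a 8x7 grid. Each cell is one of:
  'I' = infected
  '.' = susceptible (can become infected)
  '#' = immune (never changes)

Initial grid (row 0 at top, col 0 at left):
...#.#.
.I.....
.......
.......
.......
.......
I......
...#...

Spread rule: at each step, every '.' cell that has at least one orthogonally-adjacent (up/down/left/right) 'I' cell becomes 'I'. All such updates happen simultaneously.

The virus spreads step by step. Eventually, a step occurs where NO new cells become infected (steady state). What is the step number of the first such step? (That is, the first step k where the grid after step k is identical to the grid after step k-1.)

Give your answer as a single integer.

Answer: 9

Derivation:
Step 0 (initial): 2 infected
Step 1: +7 new -> 9 infected
Step 2: +10 new -> 19 infected
Step 3: +8 new -> 27 infected
Step 4: +7 new -> 34 infected
Step 5: +7 new -> 41 infected
Step 6: +7 new -> 48 infected
Step 7: +4 new -> 52 infected
Step 8: +1 new -> 53 infected
Step 9: +0 new -> 53 infected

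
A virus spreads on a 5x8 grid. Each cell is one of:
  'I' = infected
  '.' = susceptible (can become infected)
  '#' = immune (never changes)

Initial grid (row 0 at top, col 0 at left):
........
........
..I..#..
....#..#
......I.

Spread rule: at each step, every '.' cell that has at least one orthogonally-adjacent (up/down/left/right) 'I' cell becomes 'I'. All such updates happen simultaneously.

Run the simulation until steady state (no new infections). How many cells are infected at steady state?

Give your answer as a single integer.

Step 0 (initial): 2 infected
Step 1: +7 new -> 9 infected
Step 2: +11 new -> 20 infected
Step 3: +9 new -> 29 infected
Step 4: +6 new -> 35 infected
Step 5: +2 new -> 37 infected
Step 6: +0 new -> 37 infected

Answer: 37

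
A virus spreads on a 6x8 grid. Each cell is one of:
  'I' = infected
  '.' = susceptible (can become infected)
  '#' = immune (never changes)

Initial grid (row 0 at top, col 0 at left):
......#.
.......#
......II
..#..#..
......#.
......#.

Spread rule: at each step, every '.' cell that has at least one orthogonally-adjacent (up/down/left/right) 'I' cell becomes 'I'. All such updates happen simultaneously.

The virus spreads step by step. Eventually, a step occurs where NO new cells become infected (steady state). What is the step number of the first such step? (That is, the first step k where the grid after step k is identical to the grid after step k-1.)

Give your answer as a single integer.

Step 0 (initial): 2 infected
Step 1: +4 new -> 6 infected
Step 2: +3 new -> 9 infected
Step 3: +5 new -> 14 infected
Step 4: +5 new -> 19 infected
Step 5: +6 new -> 25 infected
Step 6: +7 new -> 32 infected
Step 7: +5 new -> 37 infected
Step 8: +3 new -> 40 infected
Step 9: +1 new -> 41 infected
Step 10: +0 new -> 41 infected

Answer: 10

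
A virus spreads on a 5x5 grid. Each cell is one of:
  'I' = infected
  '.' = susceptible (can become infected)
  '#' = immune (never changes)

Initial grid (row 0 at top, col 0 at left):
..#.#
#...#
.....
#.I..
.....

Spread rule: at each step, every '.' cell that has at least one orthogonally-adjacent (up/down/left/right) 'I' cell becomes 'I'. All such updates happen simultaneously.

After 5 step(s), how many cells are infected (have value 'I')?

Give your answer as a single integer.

Step 0 (initial): 1 infected
Step 1: +4 new -> 5 infected
Step 2: +6 new -> 11 infected
Step 3: +6 new -> 17 infected
Step 4: +2 new -> 19 infected
Step 5: +1 new -> 20 infected

Answer: 20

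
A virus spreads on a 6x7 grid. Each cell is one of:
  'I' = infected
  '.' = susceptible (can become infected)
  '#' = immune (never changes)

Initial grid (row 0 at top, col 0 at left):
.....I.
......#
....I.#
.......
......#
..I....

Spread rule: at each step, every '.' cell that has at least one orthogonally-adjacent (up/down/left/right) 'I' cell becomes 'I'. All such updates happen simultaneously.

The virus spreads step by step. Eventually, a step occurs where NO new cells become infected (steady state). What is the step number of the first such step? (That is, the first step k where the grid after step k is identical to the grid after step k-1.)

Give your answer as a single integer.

Answer: 6

Derivation:
Step 0 (initial): 3 infected
Step 1: +10 new -> 13 infected
Step 2: +11 new -> 24 infected
Step 3: +8 new -> 32 infected
Step 4: +5 new -> 37 infected
Step 5: +2 new -> 39 infected
Step 6: +0 new -> 39 infected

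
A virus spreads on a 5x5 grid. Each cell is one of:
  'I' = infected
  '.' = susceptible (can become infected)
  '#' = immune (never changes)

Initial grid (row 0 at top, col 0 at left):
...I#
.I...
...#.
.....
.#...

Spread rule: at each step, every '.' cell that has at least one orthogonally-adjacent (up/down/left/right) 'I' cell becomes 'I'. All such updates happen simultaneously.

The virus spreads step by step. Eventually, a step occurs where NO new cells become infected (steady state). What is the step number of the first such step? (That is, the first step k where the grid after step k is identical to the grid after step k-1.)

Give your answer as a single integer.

Answer: 6

Derivation:
Step 0 (initial): 2 infected
Step 1: +6 new -> 8 infected
Step 2: +5 new -> 13 infected
Step 3: +3 new -> 16 infected
Step 4: +4 new -> 20 infected
Step 5: +2 new -> 22 infected
Step 6: +0 new -> 22 infected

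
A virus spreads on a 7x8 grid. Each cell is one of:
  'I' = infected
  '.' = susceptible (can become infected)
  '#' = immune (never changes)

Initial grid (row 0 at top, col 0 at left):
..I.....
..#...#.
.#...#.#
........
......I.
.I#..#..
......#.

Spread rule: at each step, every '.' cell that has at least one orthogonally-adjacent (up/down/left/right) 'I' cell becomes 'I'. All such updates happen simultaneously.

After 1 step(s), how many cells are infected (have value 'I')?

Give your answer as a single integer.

Step 0 (initial): 3 infected
Step 1: +9 new -> 12 infected

Answer: 12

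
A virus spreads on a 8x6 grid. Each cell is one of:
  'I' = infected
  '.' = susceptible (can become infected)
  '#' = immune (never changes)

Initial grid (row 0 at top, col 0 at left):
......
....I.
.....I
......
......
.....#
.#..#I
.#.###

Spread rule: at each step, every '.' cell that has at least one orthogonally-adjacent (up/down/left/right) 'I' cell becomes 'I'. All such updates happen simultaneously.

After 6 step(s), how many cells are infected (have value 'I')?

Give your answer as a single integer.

Step 0 (initial): 3 infected
Step 1: +5 new -> 8 infected
Step 2: +6 new -> 14 infected
Step 3: +5 new -> 19 infected
Step 4: +6 new -> 25 infected
Step 5: +5 new -> 30 infected
Step 6: +4 new -> 34 infected

Answer: 34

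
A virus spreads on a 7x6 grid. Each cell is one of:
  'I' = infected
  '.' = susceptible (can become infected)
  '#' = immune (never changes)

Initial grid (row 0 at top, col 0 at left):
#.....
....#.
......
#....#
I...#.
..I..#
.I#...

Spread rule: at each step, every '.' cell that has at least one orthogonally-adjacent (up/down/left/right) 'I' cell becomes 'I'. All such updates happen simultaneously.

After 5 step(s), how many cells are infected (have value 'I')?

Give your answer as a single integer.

Answer: 29

Derivation:
Step 0 (initial): 3 infected
Step 1: +6 new -> 9 infected
Step 2: +5 new -> 14 infected
Step 3: +4 new -> 18 infected
Step 4: +6 new -> 24 infected
Step 5: +5 new -> 29 infected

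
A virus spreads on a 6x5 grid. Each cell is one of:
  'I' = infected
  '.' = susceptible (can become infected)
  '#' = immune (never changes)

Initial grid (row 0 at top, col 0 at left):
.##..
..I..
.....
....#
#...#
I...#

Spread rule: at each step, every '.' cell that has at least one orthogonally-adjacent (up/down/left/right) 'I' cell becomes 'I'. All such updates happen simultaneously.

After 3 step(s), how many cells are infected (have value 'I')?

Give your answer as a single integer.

Answer: 22

Derivation:
Step 0 (initial): 2 infected
Step 1: +4 new -> 6 infected
Step 2: +8 new -> 14 infected
Step 3: +8 new -> 22 infected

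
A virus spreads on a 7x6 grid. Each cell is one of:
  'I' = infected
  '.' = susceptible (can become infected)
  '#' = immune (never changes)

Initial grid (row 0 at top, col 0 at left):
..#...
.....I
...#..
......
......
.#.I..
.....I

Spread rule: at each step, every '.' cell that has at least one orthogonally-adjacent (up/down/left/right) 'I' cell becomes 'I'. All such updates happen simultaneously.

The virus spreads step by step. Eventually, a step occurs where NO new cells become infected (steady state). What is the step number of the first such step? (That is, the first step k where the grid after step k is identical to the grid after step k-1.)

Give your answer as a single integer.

Answer: 7

Derivation:
Step 0 (initial): 3 infected
Step 1: +9 new -> 12 infected
Step 2: +9 new -> 21 infected
Step 3: +6 new -> 27 infected
Step 4: +5 new -> 32 infected
Step 5: +5 new -> 37 infected
Step 6: +2 new -> 39 infected
Step 7: +0 new -> 39 infected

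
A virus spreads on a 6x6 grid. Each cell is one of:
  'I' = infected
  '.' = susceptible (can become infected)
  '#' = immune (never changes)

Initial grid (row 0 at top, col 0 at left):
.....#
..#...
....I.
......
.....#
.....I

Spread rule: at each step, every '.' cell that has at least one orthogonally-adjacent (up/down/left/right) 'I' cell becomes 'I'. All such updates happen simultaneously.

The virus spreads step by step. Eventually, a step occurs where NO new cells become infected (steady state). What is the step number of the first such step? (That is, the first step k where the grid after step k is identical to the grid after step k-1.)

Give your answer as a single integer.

Step 0 (initial): 2 infected
Step 1: +5 new -> 7 infected
Step 2: +8 new -> 15 infected
Step 3: +5 new -> 20 infected
Step 4: +6 new -> 26 infected
Step 5: +5 new -> 31 infected
Step 6: +2 new -> 33 infected
Step 7: +0 new -> 33 infected

Answer: 7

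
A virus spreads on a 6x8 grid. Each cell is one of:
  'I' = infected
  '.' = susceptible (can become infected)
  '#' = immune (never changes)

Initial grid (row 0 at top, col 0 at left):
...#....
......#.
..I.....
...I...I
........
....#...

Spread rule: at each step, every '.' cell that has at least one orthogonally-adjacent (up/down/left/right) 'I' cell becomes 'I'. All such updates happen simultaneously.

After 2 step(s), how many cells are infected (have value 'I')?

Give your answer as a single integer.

Answer: 26

Derivation:
Step 0 (initial): 3 infected
Step 1: +9 new -> 12 infected
Step 2: +14 new -> 26 infected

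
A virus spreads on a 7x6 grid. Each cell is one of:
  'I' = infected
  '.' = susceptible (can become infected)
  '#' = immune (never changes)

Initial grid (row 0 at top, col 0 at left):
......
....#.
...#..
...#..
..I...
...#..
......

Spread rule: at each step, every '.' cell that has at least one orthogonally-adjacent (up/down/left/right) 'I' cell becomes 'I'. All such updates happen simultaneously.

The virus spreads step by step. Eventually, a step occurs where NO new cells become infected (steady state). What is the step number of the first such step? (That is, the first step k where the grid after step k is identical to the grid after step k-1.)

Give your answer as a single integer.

Step 0 (initial): 1 infected
Step 1: +4 new -> 5 infected
Step 2: +6 new -> 11 infected
Step 3: +9 new -> 20 infected
Step 4: +9 new -> 29 infected
Step 5: +5 new -> 34 infected
Step 6: +3 new -> 37 infected
Step 7: +1 new -> 38 infected
Step 8: +0 new -> 38 infected

Answer: 8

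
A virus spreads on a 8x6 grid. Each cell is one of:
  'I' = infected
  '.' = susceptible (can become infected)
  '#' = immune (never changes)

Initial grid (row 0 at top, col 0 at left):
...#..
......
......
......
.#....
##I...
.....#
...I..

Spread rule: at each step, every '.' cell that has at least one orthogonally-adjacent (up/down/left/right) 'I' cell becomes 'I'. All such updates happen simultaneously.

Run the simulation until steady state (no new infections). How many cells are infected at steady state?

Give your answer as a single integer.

Answer: 43

Derivation:
Step 0 (initial): 2 infected
Step 1: +6 new -> 8 infected
Step 2: +7 new -> 15 infected
Step 3: +7 new -> 22 infected
Step 4: +6 new -> 28 infected
Step 5: +7 new -> 35 infected
Step 6: +4 new -> 39 infected
Step 7: +3 new -> 42 infected
Step 8: +1 new -> 43 infected
Step 9: +0 new -> 43 infected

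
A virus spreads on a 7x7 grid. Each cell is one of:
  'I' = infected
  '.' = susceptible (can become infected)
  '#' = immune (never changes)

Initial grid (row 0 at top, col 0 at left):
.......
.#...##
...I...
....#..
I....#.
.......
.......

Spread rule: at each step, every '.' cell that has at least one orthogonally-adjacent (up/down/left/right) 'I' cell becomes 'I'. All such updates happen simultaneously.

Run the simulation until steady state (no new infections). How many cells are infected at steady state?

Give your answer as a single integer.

Answer: 44

Derivation:
Step 0 (initial): 2 infected
Step 1: +7 new -> 9 infected
Step 2: +12 new -> 21 infected
Step 3: +9 new -> 30 infected
Step 4: +7 new -> 37 infected
Step 5: +4 new -> 41 infected
Step 6: +2 new -> 43 infected
Step 7: +1 new -> 44 infected
Step 8: +0 new -> 44 infected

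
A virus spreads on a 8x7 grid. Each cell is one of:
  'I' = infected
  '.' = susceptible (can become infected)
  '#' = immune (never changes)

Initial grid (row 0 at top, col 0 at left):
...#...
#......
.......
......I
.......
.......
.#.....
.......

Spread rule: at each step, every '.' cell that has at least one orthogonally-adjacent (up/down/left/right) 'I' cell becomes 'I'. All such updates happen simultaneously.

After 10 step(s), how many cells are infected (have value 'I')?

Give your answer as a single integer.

Step 0 (initial): 1 infected
Step 1: +3 new -> 4 infected
Step 2: +5 new -> 9 infected
Step 3: +7 new -> 16 infected
Step 4: +8 new -> 24 infected
Step 5: +8 new -> 32 infected
Step 6: +7 new -> 39 infected
Step 7: +7 new -> 46 infected
Step 8: +3 new -> 49 infected
Step 9: +3 new -> 52 infected
Step 10: +1 new -> 53 infected

Answer: 53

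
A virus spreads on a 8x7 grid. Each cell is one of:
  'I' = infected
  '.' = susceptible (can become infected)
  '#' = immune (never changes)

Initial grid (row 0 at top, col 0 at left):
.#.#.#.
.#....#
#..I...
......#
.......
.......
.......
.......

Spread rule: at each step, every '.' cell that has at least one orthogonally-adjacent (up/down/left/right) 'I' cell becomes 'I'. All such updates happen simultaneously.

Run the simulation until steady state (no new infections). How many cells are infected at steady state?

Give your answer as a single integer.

Step 0 (initial): 1 infected
Step 1: +4 new -> 5 infected
Step 2: +7 new -> 12 infected
Step 3: +9 new -> 21 infected
Step 4: +6 new -> 27 infected
Step 5: +7 new -> 34 infected
Step 6: +6 new -> 40 infected
Step 7: +4 new -> 44 infected
Step 8: +2 new -> 46 infected
Step 9: +0 new -> 46 infected

Answer: 46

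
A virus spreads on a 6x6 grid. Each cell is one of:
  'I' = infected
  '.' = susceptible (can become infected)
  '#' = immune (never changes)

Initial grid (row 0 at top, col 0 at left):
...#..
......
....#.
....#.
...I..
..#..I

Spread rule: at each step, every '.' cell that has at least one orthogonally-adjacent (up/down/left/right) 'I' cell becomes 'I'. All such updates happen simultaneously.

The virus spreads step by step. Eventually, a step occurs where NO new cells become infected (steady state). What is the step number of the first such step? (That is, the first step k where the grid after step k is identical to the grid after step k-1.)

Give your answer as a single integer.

Answer: 8

Derivation:
Step 0 (initial): 2 infected
Step 1: +6 new -> 8 infected
Step 2: +4 new -> 12 infected
Step 3: +6 new -> 18 infected
Step 4: +6 new -> 24 infected
Step 5: +5 new -> 29 infected
Step 6: +2 new -> 31 infected
Step 7: +1 new -> 32 infected
Step 8: +0 new -> 32 infected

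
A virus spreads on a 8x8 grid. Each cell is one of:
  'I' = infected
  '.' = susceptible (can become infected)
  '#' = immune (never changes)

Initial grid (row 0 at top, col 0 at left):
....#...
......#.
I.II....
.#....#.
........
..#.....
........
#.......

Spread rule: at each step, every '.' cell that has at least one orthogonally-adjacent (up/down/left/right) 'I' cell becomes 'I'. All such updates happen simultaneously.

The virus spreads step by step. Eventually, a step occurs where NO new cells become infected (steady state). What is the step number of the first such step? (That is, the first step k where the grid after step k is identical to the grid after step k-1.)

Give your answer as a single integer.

Answer: 10

Derivation:
Step 0 (initial): 3 infected
Step 1: +8 new -> 11 infected
Step 2: +10 new -> 21 infected
Step 3: +8 new -> 29 infected
Step 4: +7 new -> 36 infected
Step 5: +9 new -> 45 infected
Step 6: +7 new -> 52 infected
Step 7: +3 new -> 55 infected
Step 8: +2 new -> 57 infected
Step 9: +1 new -> 58 infected
Step 10: +0 new -> 58 infected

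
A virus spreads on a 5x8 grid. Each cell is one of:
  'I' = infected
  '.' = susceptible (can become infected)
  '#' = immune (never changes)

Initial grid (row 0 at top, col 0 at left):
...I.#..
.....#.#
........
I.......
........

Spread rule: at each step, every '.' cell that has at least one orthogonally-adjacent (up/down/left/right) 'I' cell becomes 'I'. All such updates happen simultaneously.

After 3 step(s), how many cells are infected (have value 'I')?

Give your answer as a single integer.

Answer: 22

Derivation:
Step 0 (initial): 2 infected
Step 1: +6 new -> 8 infected
Step 2: +8 new -> 16 infected
Step 3: +6 new -> 22 infected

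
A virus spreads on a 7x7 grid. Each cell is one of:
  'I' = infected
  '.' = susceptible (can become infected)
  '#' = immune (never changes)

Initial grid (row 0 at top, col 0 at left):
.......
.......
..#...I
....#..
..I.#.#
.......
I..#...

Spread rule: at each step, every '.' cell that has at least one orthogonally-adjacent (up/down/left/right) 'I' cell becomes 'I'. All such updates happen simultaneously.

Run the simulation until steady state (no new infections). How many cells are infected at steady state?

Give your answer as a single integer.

Answer: 44

Derivation:
Step 0 (initial): 3 infected
Step 1: +9 new -> 12 infected
Step 2: +10 new -> 22 infected
Step 3: +7 new -> 29 infected
Step 4: +6 new -> 35 infected
Step 5: +6 new -> 41 infected
Step 6: +3 new -> 44 infected
Step 7: +0 new -> 44 infected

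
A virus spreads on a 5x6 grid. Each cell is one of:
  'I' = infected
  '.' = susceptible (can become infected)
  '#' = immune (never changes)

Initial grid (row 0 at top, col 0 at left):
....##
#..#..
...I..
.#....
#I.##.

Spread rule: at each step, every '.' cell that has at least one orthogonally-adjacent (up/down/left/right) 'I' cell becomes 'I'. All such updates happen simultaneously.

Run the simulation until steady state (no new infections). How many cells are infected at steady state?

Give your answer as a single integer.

Answer: 22

Derivation:
Step 0 (initial): 2 infected
Step 1: +4 new -> 6 infected
Step 2: +6 new -> 12 infected
Step 3: +5 new -> 17 infected
Step 4: +4 new -> 21 infected
Step 5: +1 new -> 22 infected
Step 6: +0 new -> 22 infected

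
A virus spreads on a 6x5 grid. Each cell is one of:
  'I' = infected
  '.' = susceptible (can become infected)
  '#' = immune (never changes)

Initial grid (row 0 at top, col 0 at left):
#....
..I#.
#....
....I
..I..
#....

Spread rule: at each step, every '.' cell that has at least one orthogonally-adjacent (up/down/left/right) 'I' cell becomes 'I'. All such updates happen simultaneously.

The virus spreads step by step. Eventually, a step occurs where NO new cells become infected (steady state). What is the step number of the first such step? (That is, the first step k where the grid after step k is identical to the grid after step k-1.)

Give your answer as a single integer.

Step 0 (initial): 3 infected
Step 1: +10 new -> 13 infected
Step 2: +11 new -> 24 infected
Step 3: +2 new -> 26 infected
Step 4: +0 new -> 26 infected

Answer: 4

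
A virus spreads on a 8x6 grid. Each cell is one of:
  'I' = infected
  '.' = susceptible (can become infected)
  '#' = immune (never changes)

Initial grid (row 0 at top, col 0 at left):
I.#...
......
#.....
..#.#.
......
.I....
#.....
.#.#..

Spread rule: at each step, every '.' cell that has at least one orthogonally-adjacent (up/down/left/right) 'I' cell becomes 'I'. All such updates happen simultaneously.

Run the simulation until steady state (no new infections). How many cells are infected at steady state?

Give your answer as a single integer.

Answer: 40

Derivation:
Step 0 (initial): 2 infected
Step 1: +6 new -> 8 infected
Step 2: +6 new -> 14 infected
Step 3: +7 new -> 21 infected
Step 4: +6 new -> 27 infected
Step 5: +6 new -> 33 infected
Step 6: +5 new -> 38 infected
Step 7: +2 new -> 40 infected
Step 8: +0 new -> 40 infected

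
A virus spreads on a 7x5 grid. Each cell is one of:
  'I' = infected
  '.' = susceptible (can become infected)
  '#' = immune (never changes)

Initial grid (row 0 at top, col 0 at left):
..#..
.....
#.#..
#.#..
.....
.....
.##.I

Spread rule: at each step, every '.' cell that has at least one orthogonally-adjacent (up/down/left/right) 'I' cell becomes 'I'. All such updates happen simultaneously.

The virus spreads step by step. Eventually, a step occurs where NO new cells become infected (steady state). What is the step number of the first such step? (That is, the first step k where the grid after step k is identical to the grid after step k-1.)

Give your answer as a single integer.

Answer: 11

Derivation:
Step 0 (initial): 1 infected
Step 1: +2 new -> 3 infected
Step 2: +2 new -> 5 infected
Step 3: +3 new -> 8 infected
Step 4: +4 new -> 12 infected
Step 5: +4 new -> 16 infected
Step 6: +5 new -> 21 infected
Step 7: +3 new -> 24 infected
Step 8: +1 new -> 25 infected
Step 9: +2 new -> 27 infected
Step 10: +1 new -> 28 infected
Step 11: +0 new -> 28 infected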